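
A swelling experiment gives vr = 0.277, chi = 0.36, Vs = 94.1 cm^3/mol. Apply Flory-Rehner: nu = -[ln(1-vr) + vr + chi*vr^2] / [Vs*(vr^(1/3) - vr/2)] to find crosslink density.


ln(1 - vr) = ln(1 - 0.277) = -0.3243
Numerator = -((-0.3243) + 0.277 + 0.36 * 0.277^2) = 0.0197
Denominator = 94.1 * (0.277^(1/3) - 0.277/2) = 48.3080
nu = 0.0197 / 48.3080 = 4.0829e-04 mol/cm^3

4.0829e-04 mol/cm^3


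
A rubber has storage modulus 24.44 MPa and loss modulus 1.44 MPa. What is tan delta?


tan delta = E'' / E'
= 1.44 / 24.44
= 0.0589

tan delta = 0.0589


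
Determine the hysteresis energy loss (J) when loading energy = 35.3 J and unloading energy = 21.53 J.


Hysteresis loss = loading - unloading
= 35.3 - 21.53
= 13.77 J

13.77 J


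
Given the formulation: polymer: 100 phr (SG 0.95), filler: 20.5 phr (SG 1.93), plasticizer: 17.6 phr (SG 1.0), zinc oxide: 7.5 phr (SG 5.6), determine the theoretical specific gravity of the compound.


Sum of weights = 145.6
Volume contributions:
  polymer: 100/0.95 = 105.2632
  filler: 20.5/1.93 = 10.6218
  plasticizer: 17.6/1.0 = 17.6000
  zinc oxide: 7.5/5.6 = 1.3393
Sum of volumes = 134.8242
SG = 145.6 / 134.8242 = 1.08

SG = 1.08


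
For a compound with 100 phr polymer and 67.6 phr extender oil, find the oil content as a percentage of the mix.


Oil % = oil / (100 + oil) * 100
= 67.6 / (100 + 67.6) * 100
= 67.6 / 167.6 * 100
= 40.33%

40.33%


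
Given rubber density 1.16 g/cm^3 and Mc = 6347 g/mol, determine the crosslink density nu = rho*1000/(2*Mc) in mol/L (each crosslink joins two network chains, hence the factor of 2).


nu = rho * 1000 / (2 * Mc)
nu = 1.16 * 1000 / (2 * 6347)
nu = 1160.0 / 12694
nu = 0.0914 mol/L

0.0914 mol/L


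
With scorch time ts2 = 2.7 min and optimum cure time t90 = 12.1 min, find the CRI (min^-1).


CRI = 100 / (t90 - ts2)
= 100 / (12.1 - 2.7)
= 100 / 9.4
= 10.64 min^-1

10.64 min^-1


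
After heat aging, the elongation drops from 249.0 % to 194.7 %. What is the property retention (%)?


Retention = aged / original * 100
= 194.7 / 249.0 * 100
= 78.2%

78.2%


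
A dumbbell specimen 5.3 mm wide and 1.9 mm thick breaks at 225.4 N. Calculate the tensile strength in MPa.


Area = width * thickness = 5.3 * 1.9 = 10.07 mm^2
TS = force / area = 225.4 / 10.07 = 22.38 MPa

22.38 MPa


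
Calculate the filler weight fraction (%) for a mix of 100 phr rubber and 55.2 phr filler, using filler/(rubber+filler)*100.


Filler % = filler / (rubber + filler) * 100
= 55.2 / (100 + 55.2) * 100
= 55.2 / 155.2 * 100
= 35.57%

35.57%


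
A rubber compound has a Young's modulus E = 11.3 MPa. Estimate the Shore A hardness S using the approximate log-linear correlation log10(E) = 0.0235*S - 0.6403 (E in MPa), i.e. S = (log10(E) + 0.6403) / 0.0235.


log10(E) = 0.0235*S - 0.6403  =>  S = (log10(E) + 0.6403) / 0.0235
log10(11.3) = 1.053078
S = (1.053078 + 0.6403) / 0.0235 = 1.693378 / 0.0235
S = 72.1

Shore A = 72.1


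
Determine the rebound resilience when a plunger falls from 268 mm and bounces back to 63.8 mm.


Resilience = h_rebound / h_drop * 100
= 63.8 / 268 * 100
= 23.8%

23.8%


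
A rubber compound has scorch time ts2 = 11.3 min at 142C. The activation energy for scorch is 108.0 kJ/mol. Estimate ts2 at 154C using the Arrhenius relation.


Convert temperatures: T1 = 142 + 273.15 = 415.15 K, T2 = 154 + 273.15 = 427.15 K
ts2_new = 11.3 * exp(108000 / 8.314 * (1/427.15 - 1/415.15))
1/T2 - 1/T1 = -6.7670e-05
ts2_new = 4.69 min

4.69 min


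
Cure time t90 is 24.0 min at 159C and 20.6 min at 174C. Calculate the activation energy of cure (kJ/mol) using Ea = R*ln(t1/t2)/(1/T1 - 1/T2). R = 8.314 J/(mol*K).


T1 = 432.15 K, T2 = 447.15 K
1/T1 - 1/T2 = 7.7625e-05
ln(t1/t2) = ln(24.0/20.6) = 0.1528
Ea = 8.314 * 0.1528 / 7.7625e-05 = 16361.5331 J/mol
Ea = 16.36 kJ/mol

16.36 kJ/mol


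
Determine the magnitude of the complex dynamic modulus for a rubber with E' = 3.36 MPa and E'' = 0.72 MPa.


|E*| = sqrt(E'^2 + E''^2)
= sqrt(3.36^2 + 0.72^2)
= sqrt(11.2896 + 0.5184)
= 3.436 MPa

3.436 MPa


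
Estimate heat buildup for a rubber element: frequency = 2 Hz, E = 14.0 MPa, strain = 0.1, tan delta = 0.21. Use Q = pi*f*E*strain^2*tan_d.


Q = pi * f * E * strain^2 * tan_d
= pi * 2 * 14.0 * 0.1^2 * 0.21
= pi * 2 * 14.0 * 0.0100 * 0.21
= 0.1847

Q = 0.1847


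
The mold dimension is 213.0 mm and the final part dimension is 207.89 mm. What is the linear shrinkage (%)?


Shrinkage = (mold - part) / mold * 100
= (213.0 - 207.89) / 213.0 * 100
= 5.11 / 213.0 * 100
= 2.4%

2.4%


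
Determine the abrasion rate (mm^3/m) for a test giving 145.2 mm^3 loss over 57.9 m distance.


Rate = volume_loss / distance
= 145.2 / 57.9
= 2.508 mm^3/m

2.508 mm^3/m


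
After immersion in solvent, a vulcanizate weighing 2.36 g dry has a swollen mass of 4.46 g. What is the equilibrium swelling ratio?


Q = W_swollen / W_dry
Q = 4.46 / 2.36
Q = 1.89

Q = 1.89


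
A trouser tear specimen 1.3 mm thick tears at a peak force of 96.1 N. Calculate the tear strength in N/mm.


Tear strength = force / thickness
= 96.1 / 1.3
= 73.92 N/mm

73.92 N/mm


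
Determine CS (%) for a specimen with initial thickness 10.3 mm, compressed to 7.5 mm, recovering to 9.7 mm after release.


CS = (t0 - recovered) / (t0 - ts) * 100
= (10.3 - 9.7) / (10.3 - 7.5) * 100
= 0.6 / 2.8 * 100
= 21.4%

21.4%


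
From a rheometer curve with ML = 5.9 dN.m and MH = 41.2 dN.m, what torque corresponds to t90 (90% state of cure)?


M90 = ML + 0.9 * (MH - ML)
M90 = 5.9 + 0.9 * (41.2 - 5.9)
M90 = 5.9 + 0.9 * 35.3
M90 = 37.67 dN.m

37.67 dN.m


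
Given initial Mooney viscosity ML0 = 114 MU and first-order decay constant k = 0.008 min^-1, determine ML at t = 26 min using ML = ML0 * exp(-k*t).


ML = ML0 * exp(-k * t)
ML = 114 * exp(-0.008 * 26)
ML = 114 * 0.8122
ML = 92.59 MU

92.59 MU


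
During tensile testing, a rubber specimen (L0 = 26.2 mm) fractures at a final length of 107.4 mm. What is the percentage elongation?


Elongation = (Lf - L0) / L0 * 100
= (107.4 - 26.2) / 26.2 * 100
= 81.2 / 26.2 * 100
= 309.9%

309.9%


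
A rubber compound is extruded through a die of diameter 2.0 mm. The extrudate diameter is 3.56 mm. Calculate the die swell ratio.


Die swell ratio = D_extrudate / D_die
= 3.56 / 2.0
= 1.78

Die swell = 1.78


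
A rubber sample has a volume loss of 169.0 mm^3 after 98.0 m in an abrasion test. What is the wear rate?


Rate = volume_loss / distance
= 169.0 / 98.0
= 1.724 mm^3/m

1.724 mm^3/m


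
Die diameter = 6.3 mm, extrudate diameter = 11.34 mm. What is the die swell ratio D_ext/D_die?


Die swell ratio = D_extrudate / D_die
= 11.34 / 6.3
= 1.8

Die swell = 1.8


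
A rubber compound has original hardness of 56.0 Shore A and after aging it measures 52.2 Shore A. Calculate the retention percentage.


Retention = aged / original * 100
= 52.2 / 56.0 * 100
= 93.2%

93.2%


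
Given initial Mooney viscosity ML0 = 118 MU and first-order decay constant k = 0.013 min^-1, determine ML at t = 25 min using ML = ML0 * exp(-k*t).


ML = ML0 * exp(-k * t)
ML = 118 * exp(-0.013 * 25)
ML = 118 * 0.7225
ML = 85.26 MU

85.26 MU


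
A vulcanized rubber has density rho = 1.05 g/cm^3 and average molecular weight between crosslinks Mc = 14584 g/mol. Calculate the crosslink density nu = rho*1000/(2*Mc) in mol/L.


nu = rho * 1000 / (2 * Mc)
nu = 1.05 * 1000 / (2 * 14584)
nu = 1050.0 / 29168
nu = 0.0360 mol/L

0.0360 mol/L


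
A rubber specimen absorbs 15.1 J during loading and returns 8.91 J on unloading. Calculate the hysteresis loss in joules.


Hysteresis loss = loading - unloading
= 15.1 - 8.91
= 6.19 J

6.19 J


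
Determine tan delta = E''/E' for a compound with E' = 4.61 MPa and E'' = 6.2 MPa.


tan delta = E'' / E'
= 6.2 / 4.61
= 1.3449

tan delta = 1.3449


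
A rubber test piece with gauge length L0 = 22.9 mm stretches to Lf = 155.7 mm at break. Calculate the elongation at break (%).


Elongation = (Lf - L0) / L0 * 100
= (155.7 - 22.9) / 22.9 * 100
= 132.8 / 22.9 * 100
= 579.9%

579.9%


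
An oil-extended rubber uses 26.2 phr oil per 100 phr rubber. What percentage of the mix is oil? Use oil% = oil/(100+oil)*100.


Oil % = oil / (100 + oil) * 100
= 26.2 / (100 + 26.2) * 100
= 26.2 / 126.2 * 100
= 20.76%

20.76%


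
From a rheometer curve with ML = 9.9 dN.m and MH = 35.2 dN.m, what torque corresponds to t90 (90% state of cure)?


M90 = ML + 0.9 * (MH - ML)
M90 = 9.9 + 0.9 * (35.2 - 9.9)
M90 = 9.9 + 0.9 * 25.3
M90 = 32.67 dN.m

32.67 dN.m


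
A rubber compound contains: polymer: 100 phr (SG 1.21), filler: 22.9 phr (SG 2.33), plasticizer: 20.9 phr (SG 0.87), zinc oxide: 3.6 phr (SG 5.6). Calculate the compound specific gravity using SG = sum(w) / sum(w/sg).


Sum of weights = 147.4
Volume contributions:
  polymer: 100/1.21 = 82.6446
  filler: 22.9/2.33 = 9.8283
  plasticizer: 20.9/0.87 = 24.0230
  zinc oxide: 3.6/5.6 = 0.6429
Sum of volumes = 117.1388
SG = 147.4 / 117.1388 = 1.258

SG = 1.258


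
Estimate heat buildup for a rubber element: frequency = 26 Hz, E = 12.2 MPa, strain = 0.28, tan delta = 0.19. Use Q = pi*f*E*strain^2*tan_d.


Q = pi * f * E * strain^2 * tan_d
= pi * 26 * 12.2 * 0.28^2 * 0.19
= pi * 26 * 12.2 * 0.0784 * 0.19
= 14.8441

Q = 14.8441


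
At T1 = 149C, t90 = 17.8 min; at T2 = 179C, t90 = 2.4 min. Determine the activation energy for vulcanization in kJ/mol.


T1 = 422.15 K, T2 = 452.15 K
1/T1 - 1/T2 = 1.5717e-04
ln(t1/t2) = ln(17.8/2.4) = 2.0037
Ea = 8.314 * 2.0037 / 1.5717e-04 = 105993.0121 J/mol
Ea = 105.99 kJ/mol

105.99 kJ/mol


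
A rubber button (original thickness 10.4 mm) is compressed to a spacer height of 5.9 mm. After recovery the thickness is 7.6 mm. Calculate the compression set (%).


CS = (t0 - recovered) / (t0 - ts) * 100
= (10.4 - 7.6) / (10.4 - 5.9) * 100
= 2.8 / 4.5 * 100
= 62.2%

62.2%


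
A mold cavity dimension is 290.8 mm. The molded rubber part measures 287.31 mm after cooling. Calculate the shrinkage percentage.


Shrinkage = (mold - part) / mold * 100
= (290.8 - 287.31) / 290.8 * 100
= 3.49 / 290.8 * 100
= 1.2%

1.2%


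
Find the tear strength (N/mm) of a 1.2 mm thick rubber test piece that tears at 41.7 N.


Tear strength = force / thickness
= 41.7 / 1.2
= 34.75 N/mm

34.75 N/mm


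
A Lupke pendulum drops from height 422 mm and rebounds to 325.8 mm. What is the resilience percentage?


Resilience = h_rebound / h_drop * 100
= 325.8 / 422 * 100
= 77.2%

77.2%


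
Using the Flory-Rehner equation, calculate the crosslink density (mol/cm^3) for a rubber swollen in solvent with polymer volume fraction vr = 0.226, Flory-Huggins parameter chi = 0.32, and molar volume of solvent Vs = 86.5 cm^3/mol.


ln(1 - vr) = ln(1 - 0.226) = -0.2562
Numerator = -((-0.2562) + 0.226 + 0.32 * 0.226^2) = 0.0138
Denominator = 86.5 * (0.226^(1/3) - 0.226/2) = 42.9144
nu = 0.0138 / 42.9144 = 3.2248e-04 mol/cm^3

3.2248e-04 mol/cm^3


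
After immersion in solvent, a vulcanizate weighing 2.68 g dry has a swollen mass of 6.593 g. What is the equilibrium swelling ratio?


Q = W_swollen / W_dry
Q = 6.593 / 2.68
Q = 2.46

Q = 2.46


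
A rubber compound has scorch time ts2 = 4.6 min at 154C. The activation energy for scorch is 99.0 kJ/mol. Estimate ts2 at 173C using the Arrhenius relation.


Convert temperatures: T1 = 154 + 273.15 = 427.15 K, T2 = 173 + 273.15 = 446.15 K
ts2_new = 4.6 * exp(99000 / 8.314 * (1/446.15 - 1/427.15))
1/T2 - 1/T1 = -9.9699e-05
ts2_new = 1.4 min

1.4 min


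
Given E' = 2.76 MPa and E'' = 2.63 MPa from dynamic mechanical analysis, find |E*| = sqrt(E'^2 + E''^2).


|E*| = sqrt(E'^2 + E''^2)
= sqrt(2.76^2 + 2.63^2)
= sqrt(7.6176 + 6.9169)
= 3.812 MPa

3.812 MPa


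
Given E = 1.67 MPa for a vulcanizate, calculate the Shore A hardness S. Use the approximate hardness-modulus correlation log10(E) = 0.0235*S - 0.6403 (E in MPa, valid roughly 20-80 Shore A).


log10(E) = 0.0235*S - 0.6403  =>  S = (log10(E) + 0.6403) / 0.0235
log10(1.67) = 0.222716
S = (0.222716 + 0.6403) / 0.0235 = 0.863016 / 0.0235
S = 36.7

Shore A = 36.7


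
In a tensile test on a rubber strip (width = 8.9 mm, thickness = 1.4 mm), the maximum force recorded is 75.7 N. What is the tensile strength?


Area = width * thickness = 8.9 * 1.4 = 12.46 mm^2
TS = force / area = 75.7 / 12.46 = 6.08 MPa

6.08 MPa


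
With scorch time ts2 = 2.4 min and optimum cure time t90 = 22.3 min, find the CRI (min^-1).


CRI = 100 / (t90 - ts2)
= 100 / (22.3 - 2.4)
= 100 / 19.9
= 5.03 min^-1

5.03 min^-1


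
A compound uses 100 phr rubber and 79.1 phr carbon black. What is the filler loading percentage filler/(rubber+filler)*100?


Filler % = filler / (rubber + filler) * 100
= 79.1 / (100 + 79.1) * 100
= 79.1 / 179.1 * 100
= 44.17%

44.17%


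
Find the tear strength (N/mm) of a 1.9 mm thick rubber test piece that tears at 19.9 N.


Tear strength = force / thickness
= 19.9 / 1.9
= 10.47 N/mm

10.47 N/mm


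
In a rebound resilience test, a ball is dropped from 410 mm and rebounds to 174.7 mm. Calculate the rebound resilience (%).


Resilience = h_rebound / h_drop * 100
= 174.7 / 410 * 100
= 42.6%

42.6%


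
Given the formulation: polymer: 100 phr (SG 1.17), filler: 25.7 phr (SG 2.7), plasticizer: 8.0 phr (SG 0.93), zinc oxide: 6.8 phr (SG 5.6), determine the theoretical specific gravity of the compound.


Sum of weights = 140.5
Volume contributions:
  polymer: 100/1.17 = 85.4701
  filler: 25.7/2.7 = 9.5185
  plasticizer: 8.0/0.93 = 8.6022
  zinc oxide: 6.8/5.6 = 1.2143
Sum of volumes = 104.8050
SG = 140.5 / 104.8050 = 1.341

SG = 1.341


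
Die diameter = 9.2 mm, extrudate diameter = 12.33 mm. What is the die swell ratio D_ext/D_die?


Die swell ratio = D_extrudate / D_die
= 12.33 / 9.2
= 1.34

Die swell = 1.34


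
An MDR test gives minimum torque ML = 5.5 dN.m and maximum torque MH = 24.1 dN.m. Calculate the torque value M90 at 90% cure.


M90 = ML + 0.9 * (MH - ML)
M90 = 5.5 + 0.9 * (24.1 - 5.5)
M90 = 5.5 + 0.9 * 18.6
M90 = 22.24 dN.m

22.24 dN.m


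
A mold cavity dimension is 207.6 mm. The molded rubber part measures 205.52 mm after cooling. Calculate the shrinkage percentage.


Shrinkage = (mold - part) / mold * 100
= (207.6 - 205.52) / 207.6 * 100
= 2.08 / 207.6 * 100
= 1.0%

1.0%


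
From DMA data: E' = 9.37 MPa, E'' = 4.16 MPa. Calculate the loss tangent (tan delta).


tan delta = E'' / E'
= 4.16 / 9.37
= 0.444

tan delta = 0.444


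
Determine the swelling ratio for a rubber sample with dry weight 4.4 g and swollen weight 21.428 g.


Q = W_swollen / W_dry
Q = 21.428 / 4.4
Q = 4.87

Q = 4.87


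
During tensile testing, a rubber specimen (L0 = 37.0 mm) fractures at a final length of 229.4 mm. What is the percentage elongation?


Elongation = (Lf - L0) / L0 * 100
= (229.4 - 37.0) / 37.0 * 100
= 192.4 / 37.0 * 100
= 520.0%

520.0%


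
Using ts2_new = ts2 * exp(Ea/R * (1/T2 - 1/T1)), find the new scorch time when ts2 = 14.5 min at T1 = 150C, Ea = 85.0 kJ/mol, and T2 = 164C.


Convert temperatures: T1 = 150 + 273.15 = 423.15 K, T2 = 164 + 273.15 = 437.15 K
ts2_new = 14.5 * exp(85000 / 8.314 * (1/437.15 - 1/423.15))
1/T2 - 1/T1 = -7.5684e-05
ts2_new = 6.69 min

6.69 min


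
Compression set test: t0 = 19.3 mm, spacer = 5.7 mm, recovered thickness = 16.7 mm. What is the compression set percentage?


CS = (t0 - recovered) / (t0 - ts) * 100
= (19.3 - 16.7) / (19.3 - 5.7) * 100
= 2.6 / 13.6 * 100
= 19.1%

19.1%


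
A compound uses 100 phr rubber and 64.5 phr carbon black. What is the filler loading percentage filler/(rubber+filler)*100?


Filler % = filler / (rubber + filler) * 100
= 64.5 / (100 + 64.5) * 100
= 64.5 / 164.5 * 100
= 39.21%

39.21%


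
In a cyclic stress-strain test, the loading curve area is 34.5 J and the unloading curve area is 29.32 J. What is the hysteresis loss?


Hysteresis loss = loading - unloading
= 34.5 - 29.32
= 5.18 J

5.18 J


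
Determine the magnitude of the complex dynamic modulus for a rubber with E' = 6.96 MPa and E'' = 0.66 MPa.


|E*| = sqrt(E'^2 + E''^2)
= sqrt(6.96^2 + 0.66^2)
= sqrt(48.4416 + 0.4356)
= 6.991 MPa

6.991 MPa


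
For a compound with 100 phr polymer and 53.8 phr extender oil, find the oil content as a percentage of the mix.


Oil % = oil / (100 + oil) * 100
= 53.8 / (100 + 53.8) * 100
= 53.8 / 153.8 * 100
= 34.98%

34.98%


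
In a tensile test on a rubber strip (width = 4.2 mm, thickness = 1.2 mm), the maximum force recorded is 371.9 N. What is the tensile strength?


Area = width * thickness = 4.2 * 1.2 = 5.04 mm^2
TS = force / area = 371.9 / 5.04 = 73.79 MPa

73.79 MPa


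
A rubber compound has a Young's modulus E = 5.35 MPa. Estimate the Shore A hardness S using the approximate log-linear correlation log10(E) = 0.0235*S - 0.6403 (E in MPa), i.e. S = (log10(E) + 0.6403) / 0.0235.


log10(E) = 0.0235*S - 0.6403  =>  S = (log10(E) + 0.6403) / 0.0235
log10(5.35) = 0.728354
S = (0.728354 + 0.6403) / 0.0235 = 1.368654 / 0.0235
S = 58.2

Shore A = 58.2


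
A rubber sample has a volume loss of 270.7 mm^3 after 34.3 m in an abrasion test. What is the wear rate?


Rate = volume_loss / distance
= 270.7 / 34.3
= 7.892 mm^3/m

7.892 mm^3/m


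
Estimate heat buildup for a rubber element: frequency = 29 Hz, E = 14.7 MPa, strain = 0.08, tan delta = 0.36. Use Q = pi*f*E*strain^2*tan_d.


Q = pi * f * E * strain^2 * tan_d
= pi * 29 * 14.7 * 0.08^2 * 0.36
= pi * 29 * 14.7 * 0.0064 * 0.36
= 3.0857

Q = 3.0857


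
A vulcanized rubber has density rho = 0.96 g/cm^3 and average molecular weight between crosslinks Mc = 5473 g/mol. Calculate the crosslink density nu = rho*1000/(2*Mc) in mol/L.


nu = rho * 1000 / (2 * Mc)
nu = 0.96 * 1000 / (2 * 5473)
nu = 960.0 / 10946
nu = 0.0877 mol/L

0.0877 mol/L


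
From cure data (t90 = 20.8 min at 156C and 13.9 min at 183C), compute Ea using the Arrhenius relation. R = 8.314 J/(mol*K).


T1 = 429.15 K, T2 = 456.15 K
1/T1 - 1/T2 = 1.3793e-04
ln(t1/t2) = ln(20.8/13.9) = 0.4031
Ea = 8.314 * 0.4031 / 1.3793e-04 = 24296.1366 J/mol
Ea = 24.3 kJ/mol

24.3 kJ/mol


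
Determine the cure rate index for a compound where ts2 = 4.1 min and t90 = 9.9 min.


CRI = 100 / (t90 - ts2)
= 100 / (9.9 - 4.1)
= 100 / 5.8
= 17.24 min^-1

17.24 min^-1


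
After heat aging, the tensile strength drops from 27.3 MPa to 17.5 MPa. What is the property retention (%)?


Retention = aged / original * 100
= 17.5 / 27.3 * 100
= 64.1%

64.1%


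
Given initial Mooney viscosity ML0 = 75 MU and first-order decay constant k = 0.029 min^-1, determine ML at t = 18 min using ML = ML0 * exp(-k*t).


ML = ML0 * exp(-k * t)
ML = 75 * exp(-0.029 * 18)
ML = 75 * 0.5933
ML = 44.5 MU

44.5 MU


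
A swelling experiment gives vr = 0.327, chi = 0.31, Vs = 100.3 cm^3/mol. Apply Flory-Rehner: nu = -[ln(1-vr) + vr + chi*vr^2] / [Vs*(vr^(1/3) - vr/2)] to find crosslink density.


ln(1 - vr) = ln(1 - 0.327) = -0.3960
Numerator = -((-0.3960) + 0.327 + 0.31 * 0.327^2) = 0.0359
Denominator = 100.3 * (0.327^(1/3) - 0.327/2) = 52.7018
nu = 0.0359 / 52.7018 = 6.8047e-04 mol/cm^3

6.8047e-04 mol/cm^3


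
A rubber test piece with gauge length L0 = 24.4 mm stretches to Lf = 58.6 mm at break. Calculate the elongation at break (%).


Elongation = (Lf - L0) / L0 * 100
= (58.6 - 24.4) / 24.4 * 100
= 34.2 / 24.4 * 100
= 140.2%

140.2%


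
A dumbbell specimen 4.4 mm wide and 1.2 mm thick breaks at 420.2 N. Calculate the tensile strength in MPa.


Area = width * thickness = 4.4 * 1.2 = 5.28 mm^2
TS = force / area = 420.2 / 5.28 = 79.58 MPa

79.58 MPa


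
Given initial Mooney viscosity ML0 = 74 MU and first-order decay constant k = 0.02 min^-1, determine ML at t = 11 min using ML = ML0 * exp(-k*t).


ML = ML0 * exp(-k * t)
ML = 74 * exp(-0.02 * 11)
ML = 74 * 0.8025
ML = 59.39 MU

59.39 MU


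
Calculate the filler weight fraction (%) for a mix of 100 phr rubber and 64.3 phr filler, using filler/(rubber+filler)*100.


Filler % = filler / (rubber + filler) * 100
= 64.3 / (100 + 64.3) * 100
= 64.3 / 164.3 * 100
= 39.14%

39.14%


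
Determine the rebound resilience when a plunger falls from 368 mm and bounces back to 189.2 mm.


Resilience = h_rebound / h_drop * 100
= 189.2 / 368 * 100
= 51.4%

51.4%


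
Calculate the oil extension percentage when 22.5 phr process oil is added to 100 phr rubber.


Oil % = oil / (100 + oil) * 100
= 22.5 / (100 + 22.5) * 100
= 22.5 / 122.5 * 100
= 18.37%

18.37%


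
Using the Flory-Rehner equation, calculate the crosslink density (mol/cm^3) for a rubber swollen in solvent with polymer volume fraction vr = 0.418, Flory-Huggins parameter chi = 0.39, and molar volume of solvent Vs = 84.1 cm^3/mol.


ln(1 - vr) = ln(1 - 0.418) = -0.5413
Numerator = -((-0.5413) + 0.418 + 0.39 * 0.418^2) = 0.0551
Denominator = 84.1 * (0.418^(1/3) - 0.418/2) = 45.3044
nu = 0.0551 / 45.3044 = 0.0012 mol/cm^3

0.0012 mol/cm^3


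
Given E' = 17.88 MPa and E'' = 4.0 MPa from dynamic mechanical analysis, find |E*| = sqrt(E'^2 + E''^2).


|E*| = sqrt(E'^2 + E''^2)
= sqrt(17.88^2 + 4.0^2)
= sqrt(319.6944 + 16.0000)
= 18.322 MPa

18.322 MPa


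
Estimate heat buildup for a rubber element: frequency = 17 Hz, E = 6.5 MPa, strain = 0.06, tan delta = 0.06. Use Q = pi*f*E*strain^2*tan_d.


Q = pi * f * E * strain^2 * tan_d
= pi * 17 * 6.5 * 0.06^2 * 0.06
= pi * 17 * 6.5 * 0.0036 * 0.06
= 0.0750

Q = 0.0750


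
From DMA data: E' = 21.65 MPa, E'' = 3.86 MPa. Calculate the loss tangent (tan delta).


tan delta = E'' / E'
= 3.86 / 21.65
= 0.1783

tan delta = 0.1783


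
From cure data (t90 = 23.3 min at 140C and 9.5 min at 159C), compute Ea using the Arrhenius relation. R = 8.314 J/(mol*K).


T1 = 413.15 K, T2 = 432.15 K
1/T1 - 1/T2 = 1.0642e-04
ln(t1/t2) = ln(23.3/9.5) = 0.8972
Ea = 8.314 * 0.8972 / 1.0642e-04 = 70092.1452 J/mol
Ea = 70.09 kJ/mol

70.09 kJ/mol


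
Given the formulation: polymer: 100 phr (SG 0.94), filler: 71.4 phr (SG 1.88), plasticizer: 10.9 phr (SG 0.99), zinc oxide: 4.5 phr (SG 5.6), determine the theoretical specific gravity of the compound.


Sum of weights = 186.8
Volume contributions:
  polymer: 100/0.94 = 106.3830
  filler: 71.4/1.88 = 37.9787
  plasticizer: 10.9/0.99 = 11.0101
  zinc oxide: 4.5/5.6 = 0.8036
Sum of volumes = 156.1754
SG = 186.8 / 156.1754 = 1.196

SG = 1.196


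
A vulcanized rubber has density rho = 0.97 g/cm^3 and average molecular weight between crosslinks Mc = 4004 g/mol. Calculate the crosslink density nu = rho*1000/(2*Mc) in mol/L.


nu = rho * 1000 / (2 * Mc)
nu = 0.97 * 1000 / (2 * 4004)
nu = 970.0 / 8008
nu = 0.1211 mol/L

0.1211 mol/L


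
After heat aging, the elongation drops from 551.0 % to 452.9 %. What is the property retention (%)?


Retention = aged / original * 100
= 452.9 / 551.0 * 100
= 82.2%

82.2%


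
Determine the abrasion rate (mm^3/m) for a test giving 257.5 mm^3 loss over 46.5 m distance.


Rate = volume_loss / distance
= 257.5 / 46.5
= 5.538 mm^3/m

5.538 mm^3/m


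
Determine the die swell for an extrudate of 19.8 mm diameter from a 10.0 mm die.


Die swell ratio = D_extrudate / D_die
= 19.8 / 10.0
= 1.98

Die swell = 1.98


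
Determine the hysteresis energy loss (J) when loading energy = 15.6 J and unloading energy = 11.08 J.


Hysteresis loss = loading - unloading
= 15.6 - 11.08
= 4.52 J

4.52 J


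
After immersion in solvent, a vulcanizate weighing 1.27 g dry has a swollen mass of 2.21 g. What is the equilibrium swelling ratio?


Q = W_swollen / W_dry
Q = 2.21 / 1.27
Q = 1.74

Q = 1.74


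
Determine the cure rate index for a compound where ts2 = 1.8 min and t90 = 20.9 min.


CRI = 100 / (t90 - ts2)
= 100 / (20.9 - 1.8)
= 100 / 19.1
= 5.24 min^-1

5.24 min^-1


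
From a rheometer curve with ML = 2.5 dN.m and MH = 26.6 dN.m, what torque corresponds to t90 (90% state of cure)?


M90 = ML + 0.9 * (MH - ML)
M90 = 2.5 + 0.9 * (26.6 - 2.5)
M90 = 2.5 + 0.9 * 24.1
M90 = 24.19 dN.m

24.19 dN.m


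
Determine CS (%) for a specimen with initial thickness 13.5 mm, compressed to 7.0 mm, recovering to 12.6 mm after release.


CS = (t0 - recovered) / (t0 - ts) * 100
= (13.5 - 12.6) / (13.5 - 7.0) * 100
= 0.9 / 6.5 * 100
= 13.8%

13.8%


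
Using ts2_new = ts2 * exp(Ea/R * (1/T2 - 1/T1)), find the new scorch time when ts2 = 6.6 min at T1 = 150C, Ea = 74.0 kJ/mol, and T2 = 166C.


Convert temperatures: T1 = 150 + 273.15 = 423.15 K, T2 = 166 + 273.15 = 439.15 K
ts2_new = 6.6 * exp(74000 / 8.314 * (1/439.15 - 1/423.15))
1/T2 - 1/T1 = -8.6102e-05
ts2_new = 3.07 min

3.07 min


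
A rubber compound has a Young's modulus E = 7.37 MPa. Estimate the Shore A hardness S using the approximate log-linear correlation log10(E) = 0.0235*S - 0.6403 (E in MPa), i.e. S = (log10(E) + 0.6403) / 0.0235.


log10(E) = 0.0235*S - 0.6403  =>  S = (log10(E) + 0.6403) / 0.0235
log10(7.37) = 0.867467
S = (0.867467 + 0.6403) / 0.0235 = 1.507767 / 0.0235
S = 64.2

Shore A = 64.2


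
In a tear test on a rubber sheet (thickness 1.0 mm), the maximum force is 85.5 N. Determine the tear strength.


Tear strength = force / thickness
= 85.5 / 1.0
= 85.5 N/mm

85.5 N/mm


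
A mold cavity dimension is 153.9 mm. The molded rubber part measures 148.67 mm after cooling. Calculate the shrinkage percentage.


Shrinkage = (mold - part) / mold * 100
= (153.9 - 148.67) / 153.9 * 100
= 5.23 / 153.9 * 100
= 3.4%

3.4%


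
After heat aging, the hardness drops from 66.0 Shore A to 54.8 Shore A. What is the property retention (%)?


Retention = aged / original * 100
= 54.8 / 66.0 * 100
= 83.0%

83.0%


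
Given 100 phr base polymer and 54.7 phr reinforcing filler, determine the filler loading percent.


Filler % = filler / (rubber + filler) * 100
= 54.7 / (100 + 54.7) * 100
= 54.7 / 154.7 * 100
= 35.36%

35.36%


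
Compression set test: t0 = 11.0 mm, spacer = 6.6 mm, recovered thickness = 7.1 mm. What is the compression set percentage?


CS = (t0 - recovered) / (t0 - ts) * 100
= (11.0 - 7.1) / (11.0 - 6.6) * 100
= 3.9 / 4.4 * 100
= 88.6%

88.6%


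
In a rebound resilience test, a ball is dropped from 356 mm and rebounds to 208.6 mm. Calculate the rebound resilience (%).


Resilience = h_rebound / h_drop * 100
= 208.6 / 356 * 100
= 58.6%

58.6%


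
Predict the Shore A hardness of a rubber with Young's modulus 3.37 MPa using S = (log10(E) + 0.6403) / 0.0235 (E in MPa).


log10(E) = 0.0235*S - 0.6403  =>  S = (log10(E) + 0.6403) / 0.0235
log10(3.37) = 0.527630
S = (0.527630 + 0.6403) / 0.0235 = 1.167930 / 0.0235
S = 49.7

Shore A = 49.7


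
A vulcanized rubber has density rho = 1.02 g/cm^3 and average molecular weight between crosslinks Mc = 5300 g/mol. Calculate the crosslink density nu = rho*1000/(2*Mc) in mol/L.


nu = rho * 1000 / (2 * Mc)
nu = 1.02 * 1000 / (2 * 5300)
nu = 1020.0 / 10600
nu = 0.0962 mol/L

0.0962 mol/L


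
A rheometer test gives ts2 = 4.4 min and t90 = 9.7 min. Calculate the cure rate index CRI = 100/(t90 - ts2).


CRI = 100 / (t90 - ts2)
= 100 / (9.7 - 4.4)
= 100 / 5.3
= 18.87 min^-1

18.87 min^-1


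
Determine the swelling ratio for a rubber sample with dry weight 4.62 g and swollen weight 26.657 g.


Q = W_swollen / W_dry
Q = 26.657 / 4.62
Q = 5.77

Q = 5.77


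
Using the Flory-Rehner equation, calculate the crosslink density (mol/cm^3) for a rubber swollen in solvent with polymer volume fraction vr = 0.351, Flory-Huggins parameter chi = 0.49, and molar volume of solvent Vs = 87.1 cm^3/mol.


ln(1 - vr) = ln(1 - 0.351) = -0.4323
Numerator = -((-0.4323) + 0.351 + 0.49 * 0.351^2) = 0.0210
Denominator = 87.1 * (0.351^(1/3) - 0.351/2) = 46.1543
nu = 0.0210 / 46.1543 = 4.5400e-04 mol/cm^3

4.5400e-04 mol/cm^3


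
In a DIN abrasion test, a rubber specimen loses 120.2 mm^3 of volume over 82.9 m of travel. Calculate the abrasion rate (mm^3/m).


Rate = volume_loss / distance
= 120.2 / 82.9
= 1.45 mm^3/m

1.45 mm^3/m


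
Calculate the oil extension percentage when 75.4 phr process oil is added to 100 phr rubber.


Oil % = oil / (100 + oil) * 100
= 75.4 / (100 + 75.4) * 100
= 75.4 / 175.4 * 100
= 42.99%

42.99%


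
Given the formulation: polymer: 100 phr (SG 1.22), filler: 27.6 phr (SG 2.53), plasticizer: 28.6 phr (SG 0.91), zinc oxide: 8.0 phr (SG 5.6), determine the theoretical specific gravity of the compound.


Sum of weights = 164.2
Volume contributions:
  polymer: 100/1.22 = 81.9672
  filler: 27.6/2.53 = 10.9091
  plasticizer: 28.6/0.91 = 31.4286
  zinc oxide: 8.0/5.6 = 1.4286
Sum of volumes = 125.7334
SG = 164.2 / 125.7334 = 1.306

SG = 1.306


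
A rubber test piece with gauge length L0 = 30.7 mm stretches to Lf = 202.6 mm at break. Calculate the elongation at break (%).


Elongation = (Lf - L0) / L0 * 100
= (202.6 - 30.7) / 30.7 * 100
= 171.9 / 30.7 * 100
= 559.9%

559.9%


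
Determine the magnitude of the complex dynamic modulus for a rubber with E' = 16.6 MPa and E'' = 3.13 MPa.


|E*| = sqrt(E'^2 + E''^2)
= sqrt(16.6^2 + 3.13^2)
= sqrt(275.5600 + 9.7969)
= 16.893 MPa

16.893 MPa


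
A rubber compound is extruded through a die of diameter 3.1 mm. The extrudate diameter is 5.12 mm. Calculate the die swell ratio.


Die swell ratio = D_extrudate / D_die
= 5.12 / 3.1
= 1.652

Die swell = 1.652


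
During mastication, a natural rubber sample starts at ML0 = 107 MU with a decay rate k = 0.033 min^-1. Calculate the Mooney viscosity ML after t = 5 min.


ML = ML0 * exp(-k * t)
ML = 107 * exp(-0.033 * 5)
ML = 107 * 0.8479
ML = 90.72 MU

90.72 MU


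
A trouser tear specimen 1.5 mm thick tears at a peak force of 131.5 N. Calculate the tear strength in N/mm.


Tear strength = force / thickness
= 131.5 / 1.5
= 87.67 N/mm

87.67 N/mm


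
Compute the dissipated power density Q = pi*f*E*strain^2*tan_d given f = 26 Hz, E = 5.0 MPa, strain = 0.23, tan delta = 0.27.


Q = pi * f * E * strain^2 * tan_d
= pi * 26 * 5.0 * 0.23^2 * 0.27
= pi * 26 * 5.0 * 0.0529 * 0.27
= 5.8333

Q = 5.8333


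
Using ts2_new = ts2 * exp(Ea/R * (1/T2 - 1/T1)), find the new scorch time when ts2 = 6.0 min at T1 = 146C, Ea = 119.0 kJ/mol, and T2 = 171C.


Convert temperatures: T1 = 146 + 273.15 = 419.15 K, T2 = 171 + 273.15 = 444.15 K
ts2_new = 6.0 * exp(119000 / 8.314 * (1/444.15 - 1/419.15))
1/T2 - 1/T1 = -1.3429e-04
ts2_new = 0.88 min

0.88 min


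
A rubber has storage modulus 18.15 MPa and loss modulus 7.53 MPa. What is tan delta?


tan delta = E'' / E'
= 7.53 / 18.15
= 0.4149

tan delta = 0.4149


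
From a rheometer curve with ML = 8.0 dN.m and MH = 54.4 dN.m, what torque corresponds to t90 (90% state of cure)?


M90 = ML + 0.9 * (MH - ML)
M90 = 8.0 + 0.9 * (54.4 - 8.0)
M90 = 8.0 + 0.9 * 46.4
M90 = 49.76 dN.m

49.76 dN.m


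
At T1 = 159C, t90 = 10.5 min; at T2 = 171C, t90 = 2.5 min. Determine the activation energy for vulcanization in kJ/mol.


T1 = 432.15 K, T2 = 444.15 K
1/T1 - 1/T2 = 6.2520e-05
ln(t1/t2) = ln(10.5/2.5) = 1.4351
Ea = 8.314 * 1.4351 / 6.2520e-05 = 190840.4532 J/mol
Ea = 190.84 kJ/mol

190.84 kJ/mol


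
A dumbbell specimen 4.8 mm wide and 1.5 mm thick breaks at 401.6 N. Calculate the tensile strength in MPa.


Area = width * thickness = 4.8 * 1.5 = 7.2 mm^2
TS = force / area = 401.6 / 7.2 = 55.78 MPa

55.78 MPa


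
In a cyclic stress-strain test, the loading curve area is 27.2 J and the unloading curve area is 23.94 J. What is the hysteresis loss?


Hysteresis loss = loading - unloading
= 27.2 - 23.94
= 3.26 J

3.26 J


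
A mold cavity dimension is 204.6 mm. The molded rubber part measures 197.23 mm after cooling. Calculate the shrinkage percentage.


Shrinkage = (mold - part) / mold * 100
= (204.6 - 197.23) / 204.6 * 100
= 7.37 / 204.6 * 100
= 3.6%

3.6%


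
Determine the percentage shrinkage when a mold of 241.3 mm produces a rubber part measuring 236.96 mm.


Shrinkage = (mold - part) / mold * 100
= (241.3 - 236.96) / 241.3 * 100
= 4.34 / 241.3 * 100
= 1.8%

1.8%


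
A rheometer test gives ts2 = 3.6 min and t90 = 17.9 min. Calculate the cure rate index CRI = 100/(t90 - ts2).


CRI = 100 / (t90 - ts2)
= 100 / (17.9 - 3.6)
= 100 / 14.3
= 6.99 min^-1

6.99 min^-1


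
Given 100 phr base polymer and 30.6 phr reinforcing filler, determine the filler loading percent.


Filler % = filler / (rubber + filler) * 100
= 30.6 / (100 + 30.6) * 100
= 30.6 / 130.6 * 100
= 23.43%

23.43%


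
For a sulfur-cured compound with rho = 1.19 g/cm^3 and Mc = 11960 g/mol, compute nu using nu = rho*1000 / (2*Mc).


nu = rho * 1000 / (2 * Mc)
nu = 1.19 * 1000 / (2 * 11960)
nu = 1190.0 / 23920
nu = 0.0497 mol/L

0.0497 mol/L


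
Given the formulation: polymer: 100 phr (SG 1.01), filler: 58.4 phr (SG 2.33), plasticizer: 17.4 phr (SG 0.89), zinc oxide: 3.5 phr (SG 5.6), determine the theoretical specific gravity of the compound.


Sum of weights = 179.3
Volume contributions:
  polymer: 100/1.01 = 99.0099
  filler: 58.4/2.33 = 25.0644
  plasticizer: 17.4/0.89 = 19.5506
  zinc oxide: 3.5/5.6 = 0.6250
Sum of volumes = 144.2498
SG = 179.3 / 144.2498 = 1.243

SG = 1.243


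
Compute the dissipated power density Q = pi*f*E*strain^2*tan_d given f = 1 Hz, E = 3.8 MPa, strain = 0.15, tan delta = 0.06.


Q = pi * f * E * strain^2 * tan_d
= pi * 1 * 3.8 * 0.15^2 * 0.06
= pi * 1 * 3.8 * 0.0225 * 0.06
= 0.0161

Q = 0.0161


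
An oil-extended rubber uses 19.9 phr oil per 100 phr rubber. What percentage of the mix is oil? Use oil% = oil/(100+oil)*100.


Oil % = oil / (100 + oil) * 100
= 19.9 / (100 + 19.9) * 100
= 19.9 / 119.9 * 100
= 16.6%

16.6%


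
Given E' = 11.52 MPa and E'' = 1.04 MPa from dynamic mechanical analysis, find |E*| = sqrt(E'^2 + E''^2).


|E*| = sqrt(E'^2 + E''^2)
= sqrt(11.52^2 + 1.04^2)
= sqrt(132.7104 + 1.0816)
= 11.567 MPa

11.567 MPa


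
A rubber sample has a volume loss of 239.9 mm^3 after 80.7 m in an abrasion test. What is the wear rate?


Rate = volume_loss / distance
= 239.9 / 80.7
= 2.973 mm^3/m

2.973 mm^3/m


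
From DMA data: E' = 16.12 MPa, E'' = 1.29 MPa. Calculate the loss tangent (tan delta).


tan delta = E'' / E'
= 1.29 / 16.12
= 0.08

tan delta = 0.08


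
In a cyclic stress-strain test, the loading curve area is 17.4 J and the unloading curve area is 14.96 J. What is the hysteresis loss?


Hysteresis loss = loading - unloading
= 17.4 - 14.96
= 2.44 J

2.44 J


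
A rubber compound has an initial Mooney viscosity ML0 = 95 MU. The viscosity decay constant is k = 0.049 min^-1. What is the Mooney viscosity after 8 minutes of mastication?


ML = ML0 * exp(-k * t)
ML = 95 * exp(-0.049 * 8)
ML = 95 * 0.6757
ML = 64.19 MU

64.19 MU


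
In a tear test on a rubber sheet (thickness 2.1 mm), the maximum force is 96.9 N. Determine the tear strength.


Tear strength = force / thickness
= 96.9 / 2.1
= 46.14 N/mm

46.14 N/mm


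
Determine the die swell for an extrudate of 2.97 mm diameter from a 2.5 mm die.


Die swell ratio = D_extrudate / D_die
= 2.97 / 2.5
= 1.188

Die swell = 1.188


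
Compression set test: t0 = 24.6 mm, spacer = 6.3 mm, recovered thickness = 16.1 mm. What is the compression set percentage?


CS = (t0 - recovered) / (t0 - ts) * 100
= (24.6 - 16.1) / (24.6 - 6.3) * 100
= 8.5 / 18.3 * 100
= 46.4%

46.4%


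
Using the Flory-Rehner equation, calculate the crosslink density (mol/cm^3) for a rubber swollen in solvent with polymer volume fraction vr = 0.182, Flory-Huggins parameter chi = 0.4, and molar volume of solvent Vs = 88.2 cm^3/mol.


ln(1 - vr) = ln(1 - 0.182) = -0.2009
Numerator = -((-0.2009) + 0.182 + 0.4 * 0.182^2) = 0.0056
Denominator = 88.2 * (0.182^(1/3) - 0.182/2) = 41.9572
nu = 0.0056 / 41.9572 = 1.3450e-04 mol/cm^3

1.3450e-04 mol/cm^3


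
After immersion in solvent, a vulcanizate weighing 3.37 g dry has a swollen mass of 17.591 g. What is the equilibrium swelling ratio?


Q = W_swollen / W_dry
Q = 17.591 / 3.37
Q = 5.22

Q = 5.22


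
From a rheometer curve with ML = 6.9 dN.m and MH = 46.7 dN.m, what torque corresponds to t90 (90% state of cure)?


M90 = ML + 0.9 * (MH - ML)
M90 = 6.9 + 0.9 * (46.7 - 6.9)
M90 = 6.9 + 0.9 * 39.8
M90 = 42.72 dN.m

42.72 dN.m


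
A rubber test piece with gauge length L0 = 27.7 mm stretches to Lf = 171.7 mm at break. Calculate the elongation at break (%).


Elongation = (Lf - L0) / L0 * 100
= (171.7 - 27.7) / 27.7 * 100
= 144.0 / 27.7 * 100
= 519.9%

519.9%


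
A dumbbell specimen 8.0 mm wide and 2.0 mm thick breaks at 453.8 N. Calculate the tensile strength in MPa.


Area = width * thickness = 8.0 * 2.0 = 16.0 mm^2
TS = force / area = 453.8 / 16.0 = 28.36 MPa

28.36 MPa


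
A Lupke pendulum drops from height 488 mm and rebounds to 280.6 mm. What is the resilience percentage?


Resilience = h_rebound / h_drop * 100
= 280.6 / 488 * 100
= 57.5%

57.5%


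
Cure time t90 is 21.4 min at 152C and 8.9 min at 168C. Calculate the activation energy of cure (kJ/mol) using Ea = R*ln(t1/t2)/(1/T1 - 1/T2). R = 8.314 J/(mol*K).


T1 = 425.15 K, T2 = 441.15 K
1/T1 - 1/T2 = 8.5308e-05
ln(t1/t2) = ln(21.4/8.9) = 0.8773
Ea = 8.314 * 0.8773 / 8.5308e-05 = 85503.9660 J/mol
Ea = 85.5 kJ/mol

85.5 kJ/mol


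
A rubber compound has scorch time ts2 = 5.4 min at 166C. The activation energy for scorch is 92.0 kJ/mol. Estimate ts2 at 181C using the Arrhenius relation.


Convert temperatures: T1 = 166 + 273.15 = 439.15 K, T2 = 181 + 273.15 = 454.15 K
ts2_new = 5.4 * exp(92000 / 8.314 * (1/454.15 - 1/439.15))
1/T2 - 1/T1 = -7.5211e-05
ts2_new = 2.35 min

2.35 min


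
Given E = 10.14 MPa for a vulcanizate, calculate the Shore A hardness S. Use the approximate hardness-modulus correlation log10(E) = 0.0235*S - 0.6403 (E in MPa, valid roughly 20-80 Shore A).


log10(E) = 0.0235*S - 0.6403  =>  S = (log10(E) + 0.6403) / 0.0235
log10(10.14) = 1.006038
S = (1.006038 + 0.6403) / 0.0235 = 1.646338 / 0.0235
S = 70.1

Shore A = 70.1


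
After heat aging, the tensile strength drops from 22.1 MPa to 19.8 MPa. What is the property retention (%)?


Retention = aged / original * 100
= 19.8 / 22.1 * 100
= 89.6%

89.6%


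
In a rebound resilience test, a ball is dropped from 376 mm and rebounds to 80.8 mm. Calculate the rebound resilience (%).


Resilience = h_rebound / h_drop * 100
= 80.8 / 376 * 100
= 21.5%

21.5%


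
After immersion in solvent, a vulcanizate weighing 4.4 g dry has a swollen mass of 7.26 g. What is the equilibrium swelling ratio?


Q = W_swollen / W_dry
Q = 7.26 / 4.4
Q = 1.65

Q = 1.65


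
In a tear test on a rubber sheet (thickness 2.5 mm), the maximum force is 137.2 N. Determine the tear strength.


Tear strength = force / thickness
= 137.2 / 2.5
= 54.88 N/mm

54.88 N/mm


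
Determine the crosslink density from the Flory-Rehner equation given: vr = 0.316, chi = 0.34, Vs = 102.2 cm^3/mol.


ln(1 - vr) = ln(1 - 0.316) = -0.3798
Numerator = -((-0.3798) + 0.316 + 0.34 * 0.316^2) = 0.0298
Denominator = 102.2 * (0.316^(1/3) - 0.316/2) = 53.4637
nu = 0.0298 / 53.4637 = 5.5825e-04 mol/cm^3

5.5825e-04 mol/cm^3


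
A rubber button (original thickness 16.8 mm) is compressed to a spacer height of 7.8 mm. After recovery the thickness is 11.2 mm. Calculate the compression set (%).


CS = (t0 - recovered) / (t0 - ts) * 100
= (16.8 - 11.2) / (16.8 - 7.8) * 100
= 5.6 / 9.0 * 100
= 62.2%

62.2%


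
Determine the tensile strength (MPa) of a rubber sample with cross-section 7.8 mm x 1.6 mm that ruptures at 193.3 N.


Area = width * thickness = 7.8 * 1.6 = 12.48 mm^2
TS = force / area = 193.3 / 12.48 = 15.49 MPa

15.49 MPa


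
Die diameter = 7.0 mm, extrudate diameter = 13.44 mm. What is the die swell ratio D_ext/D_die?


Die swell ratio = D_extrudate / D_die
= 13.44 / 7.0
= 1.92

Die swell = 1.92


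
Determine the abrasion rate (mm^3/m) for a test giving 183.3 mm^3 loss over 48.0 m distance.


Rate = volume_loss / distance
= 183.3 / 48.0
= 3.819 mm^3/m

3.819 mm^3/m
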